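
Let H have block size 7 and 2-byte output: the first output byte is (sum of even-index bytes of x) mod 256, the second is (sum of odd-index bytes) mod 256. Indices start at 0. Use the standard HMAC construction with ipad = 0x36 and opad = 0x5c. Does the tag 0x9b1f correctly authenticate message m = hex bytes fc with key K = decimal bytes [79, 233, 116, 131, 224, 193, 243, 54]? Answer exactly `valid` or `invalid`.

invalid

Key decimal bytes [79, 233, 116, 131, 224, 193, 243, 54] = 4f e9 74 83 e0 c1 f3 36 is 8 bytes > B = 7, so hash it first: H(key) = 96 63, then zero-pad to 7 bytes: K' = 96 63 00 00 00 00 00.
K' ⊕ ipad = a0 55 36 36 36 36 36; K' ⊕ opad = ca 3f 5c 5c 5c 5c 5c.
Inner hash: even-index sum = 322 mod 256 = 66; odd-index sum = 445 mod 256 = 189 → 42 bd.
Outer hash (recomputed tag): even-index sum = 667 mod 256 = 155; odd-index sum = 313 mod 256 = 57 → 9b 39.
Recomputed tag = 9b39; claimed = 9b1f → mismatch.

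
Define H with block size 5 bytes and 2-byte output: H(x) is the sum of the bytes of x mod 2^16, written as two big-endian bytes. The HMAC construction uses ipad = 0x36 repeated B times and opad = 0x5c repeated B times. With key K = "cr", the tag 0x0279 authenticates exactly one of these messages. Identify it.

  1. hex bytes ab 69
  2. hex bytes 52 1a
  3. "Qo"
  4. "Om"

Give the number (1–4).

Key "cr" = 63 72 is 2 bytes ≤ B = 5; zero-pad to 5 bytes: K' = 63 72 00 00 00.
K' ⊕ ipad = 55 44 36 36 36; K' ⊕ opad = 3f 2e 5c 5c 5c.
m1: inner = H(55 44 36 36 36 ab 69) = 02 4f; tag = H(3f 2e 5c 5c 5c 02 4f) = 01d2
m2: inner = H(55 44 36 36 36 52 1a) = 01 a7; tag = H(3f 2e 5c 5c 5c 01 a7) = 0229
m3: inner = H(55 44 36 36 36 51 6f) = 01 fb; tag = H(3f 2e 5c 5c 5c 01 fb) = 027d
m4: inner = H(55 44 36 36 36 4f 6d) = 01 f7; tag = H(3f 2e 5c 5c 5c 01 f7) = 0279 ← matches

4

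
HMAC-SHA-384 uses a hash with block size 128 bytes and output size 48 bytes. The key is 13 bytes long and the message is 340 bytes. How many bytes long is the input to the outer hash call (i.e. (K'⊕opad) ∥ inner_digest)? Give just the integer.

176

Key is 13 ≤ 128 bytes, zero-padded: |K'| = 128.
Outer input = (K'⊕opad) ∥ H(inner) → 128 + 48 = 176 bytes.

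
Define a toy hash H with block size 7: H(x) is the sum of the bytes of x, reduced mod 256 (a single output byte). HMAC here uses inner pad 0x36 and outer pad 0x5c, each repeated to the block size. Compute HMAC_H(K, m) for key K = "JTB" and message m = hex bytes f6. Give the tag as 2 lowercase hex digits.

cc

Key "JTB" = 4a 54 42 is 3 bytes ≤ B = 7; zero-pad to 7 bytes: K' = 4a 54 42 00 00 00 00.
K' ⊕ ipad = 7c 62 74 36 36 36 36.  K' ⊕ opad = 16 08 1e 5c 5c 5c 5c.
Inner input = (K'⊕ipad) ∥ m = 7c 62 74 36 36 36 36 ∥ f6.
Inner hash: sum = 124+98+116+54+54+54+54+246 = 800; mod 256 = 32 → 20.
Outer input = (K'⊕opad) ∥ inner = 16 08 1e 5c 5c 5c 5c ∥ 20.
Outer hash (tag): sum = 22+8+30+92+92+92+92+32 = 460; mod 256 = 204 → cc.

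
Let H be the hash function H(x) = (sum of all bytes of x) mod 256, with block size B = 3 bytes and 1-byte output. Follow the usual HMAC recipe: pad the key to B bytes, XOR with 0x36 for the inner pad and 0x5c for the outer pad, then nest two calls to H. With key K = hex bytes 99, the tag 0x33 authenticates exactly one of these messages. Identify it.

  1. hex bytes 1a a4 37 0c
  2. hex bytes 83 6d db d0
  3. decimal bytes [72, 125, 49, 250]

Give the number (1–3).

Key hex bytes 99 is 1 byte ≤ B = 3; zero-pad to 3 bytes: K' = 99 00 00.
K' ⊕ ipad = af 36 36; K' ⊕ opad = c5 5c 5c.
m1: inner = H(af 36 36 1a a4 37 0c) = 1c; tag = H(c5 5c 5c 1c) = 99
m2: inner = H(af 36 36 83 6d db d0) = b6; tag = H(c5 5c 5c b6) = 33 ← matches
m3: inner = H(af 36 36 48 7d 31 fa) = 0b; tag = H(c5 5c 5c 0b) = 88

2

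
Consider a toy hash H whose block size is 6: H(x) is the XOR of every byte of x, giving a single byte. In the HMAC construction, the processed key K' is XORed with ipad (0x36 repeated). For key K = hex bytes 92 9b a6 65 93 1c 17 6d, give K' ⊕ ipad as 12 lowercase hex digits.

Key hex bytes 92 9b a6 65 93 1c 17 6d is 8 bytes > B = 6, so hash it first: H(key) = 3f, then zero-pad to 6 bytes: K' = 3f 00 00 00 00 00.
XOR each byte with 0x36: 3f⊕36=09, 00⊕36=36, 00⊕36=36, 00⊕36=36, 00⊕36=36, 00⊕36=36.

093636363636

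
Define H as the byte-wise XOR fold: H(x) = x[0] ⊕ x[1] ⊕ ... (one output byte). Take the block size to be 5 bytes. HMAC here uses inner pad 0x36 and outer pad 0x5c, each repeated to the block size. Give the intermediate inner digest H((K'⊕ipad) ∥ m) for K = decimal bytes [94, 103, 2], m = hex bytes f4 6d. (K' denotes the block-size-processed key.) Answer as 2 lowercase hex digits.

Key decimal bytes [94, 103, 2] = 5e 67 02 is 3 bytes ≤ B = 5; zero-pad to 5 bytes: K' = 5e 67 02 00 00.
K' ⊕ ipad = 68 51 34 36 36.
Inner input = 68 51 34 36 36 ∥ f4 6d.
Inner hash: XOR 68⊕51⊕34⊕36⊕36⊕f4⊕6d = 94.

94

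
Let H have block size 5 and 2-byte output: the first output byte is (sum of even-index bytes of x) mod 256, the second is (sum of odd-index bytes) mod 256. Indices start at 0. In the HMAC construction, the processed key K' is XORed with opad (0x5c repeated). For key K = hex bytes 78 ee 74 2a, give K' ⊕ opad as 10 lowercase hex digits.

24b228765c

Key hex bytes 78 ee 74 2a is 4 bytes ≤ B = 5; zero-pad to 5 bytes: K' = 78 ee 74 2a 00.
XOR each byte with 0x5c: 78⊕5c=24, ee⊕5c=b2, 74⊕5c=28, 2a⊕5c=76, 00⊕5c=5c.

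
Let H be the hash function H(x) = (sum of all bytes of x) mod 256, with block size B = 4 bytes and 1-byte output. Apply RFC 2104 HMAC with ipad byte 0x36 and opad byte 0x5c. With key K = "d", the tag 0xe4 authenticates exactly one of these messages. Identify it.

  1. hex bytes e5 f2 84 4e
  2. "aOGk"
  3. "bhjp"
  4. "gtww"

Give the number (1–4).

3

Key "d" = 64 is 1 byte ≤ B = 4; zero-pad to 4 bytes: K' = 64 00 00 00.
K' ⊕ ipad = 52 36 36 36; K' ⊕ opad = 38 5c 5c 5c.
m1: inner = H(52 36 36 36 e5 f2 84 4e) = 9d; tag = H(38 5c 5c 5c 9d) = e9
m2: inner = H(52 36 36 36 61 4f 47 6b) = 56; tag = H(38 5c 5c 5c 56) = a2
m3: inner = H(52 36 36 36 62 68 6a 70) = 98; tag = H(38 5c 5c 5c 98) = e4 ← matches
m4: inner = H(52 36 36 36 67 74 77 77) = bd; tag = H(38 5c 5c 5c bd) = 09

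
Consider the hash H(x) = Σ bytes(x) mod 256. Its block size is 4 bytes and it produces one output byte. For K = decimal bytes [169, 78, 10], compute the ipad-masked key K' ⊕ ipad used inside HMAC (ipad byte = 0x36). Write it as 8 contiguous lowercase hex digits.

9f783c36

Key decimal bytes [169, 78, 10] = a9 4e 0a is 3 bytes ≤ B = 4; zero-pad to 4 bytes: K' = a9 4e 0a 00.
XOR each byte with 0x36: a9⊕36=9f, 4e⊕36=78, 0a⊕36=3c, 00⊕36=36.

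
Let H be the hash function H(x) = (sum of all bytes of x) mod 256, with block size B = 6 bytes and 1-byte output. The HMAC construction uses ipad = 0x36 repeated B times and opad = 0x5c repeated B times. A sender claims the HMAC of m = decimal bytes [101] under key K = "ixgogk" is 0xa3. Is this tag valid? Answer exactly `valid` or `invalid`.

Key "ixgogk" = 69 78 67 6f 67 6b is exactly B = 6 bytes: K' = 69 78 67 6f 67 6b.
K' ⊕ ipad = 5f 4e 51 59 51 5d; K' ⊕ opad = 35 24 3b 33 3b 37.
Inner hash: sum = 95+78+81+89+81+93+101 = 618; mod 256 = 106 → 6a.
Outer hash (recomputed tag): sum = 53+36+59+51+59+55+106 = 419; mod 256 = 163 → a3.
Recomputed tag = a3; claimed = a3 → match.

valid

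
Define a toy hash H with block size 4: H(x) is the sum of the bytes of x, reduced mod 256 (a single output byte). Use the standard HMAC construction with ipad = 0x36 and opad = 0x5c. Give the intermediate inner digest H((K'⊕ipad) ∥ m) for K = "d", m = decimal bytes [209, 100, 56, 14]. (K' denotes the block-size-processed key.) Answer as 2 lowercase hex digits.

Key "d" = 64 is 1 byte ≤ B = 4; zero-pad to 4 bytes: K' = 64 00 00 00.
K' ⊕ ipad = 52 36 36 36.
Inner input = 52 36 36 36 ∥ d1 64 38 0e.
Inner hash: sum = 82+54+54+54+209+100+56+14 = 623; mod 256 = 111 → 6f.

6f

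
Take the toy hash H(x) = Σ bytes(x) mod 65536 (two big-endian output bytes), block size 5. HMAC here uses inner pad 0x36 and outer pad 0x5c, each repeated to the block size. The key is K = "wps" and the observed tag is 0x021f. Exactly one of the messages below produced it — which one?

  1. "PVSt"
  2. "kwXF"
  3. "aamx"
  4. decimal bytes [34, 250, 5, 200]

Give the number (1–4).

3

Key "wps" = 77 70 73 is 3 bytes ≤ B = 5; zero-pad to 5 bytes: K' = 77 70 73 00 00.
K' ⊕ ipad = 41 46 45 36 36; K' ⊕ opad = 2b 2c 2f 5c 5c.
m1: inner = H(41 46 45 36 36 50 56 53 74) = 02 a5; tag = H(2b 2c 2f 5c 5c 02 a5) = 01e5
m2: inner = H(41 46 45 36 36 6b 77 58 46) = 02 b8; tag = H(2b 2c 2f 5c 5c 02 b8) = 01f8
m3: inner = H(41 46 45 36 36 61 61 6d 78) = 02 df; tag = H(2b 2c 2f 5c 5c 02 df) = 021f ← matches
m4: inner = H(41 46 45 36 36 22 fa 05 c8) = 03 21; tag = H(2b 2c 2f 5c 5c 03 21) = 0162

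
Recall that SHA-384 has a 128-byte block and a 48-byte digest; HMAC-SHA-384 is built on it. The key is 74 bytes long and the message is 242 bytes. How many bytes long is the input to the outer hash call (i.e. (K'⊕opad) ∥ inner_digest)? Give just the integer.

Key is 74 ≤ 128 bytes, zero-padded: |K'| = 128.
Outer input = (K'⊕opad) ∥ H(inner) → 128 + 48 = 176 bytes.

176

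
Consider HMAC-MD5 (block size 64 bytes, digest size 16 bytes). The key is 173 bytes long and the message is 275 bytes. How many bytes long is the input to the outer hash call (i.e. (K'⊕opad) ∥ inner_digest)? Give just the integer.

Key is 173 > 64 bytes, so it is hashed to 16 bytes then zero-padded to 64: |K'| = 64.
Outer input = (K'⊕opad) ∥ H(inner) → 64 + 16 = 80 bytes.

80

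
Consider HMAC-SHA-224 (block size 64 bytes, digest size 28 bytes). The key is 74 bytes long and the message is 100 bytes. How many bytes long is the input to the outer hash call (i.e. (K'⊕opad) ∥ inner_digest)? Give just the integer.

Key is 74 > 64 bytes, so it is hashed to 28 bytes then zero-padded to 64: |K'| = 64.
Outer input = (K'⊕opad) ∥ H(inner) → 64 + 28 = 92 bytes.

92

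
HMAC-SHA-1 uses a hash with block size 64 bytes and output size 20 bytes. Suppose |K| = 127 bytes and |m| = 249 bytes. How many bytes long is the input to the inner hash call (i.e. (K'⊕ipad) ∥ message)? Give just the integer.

Key is 127 > 64 bytes, so it is hashed to 20 bytes then zero-padded to 64: |K'| = 64.
Inner input = (K'⊕ipad) ∥ m → 64 + 249 = 313 bytes.

313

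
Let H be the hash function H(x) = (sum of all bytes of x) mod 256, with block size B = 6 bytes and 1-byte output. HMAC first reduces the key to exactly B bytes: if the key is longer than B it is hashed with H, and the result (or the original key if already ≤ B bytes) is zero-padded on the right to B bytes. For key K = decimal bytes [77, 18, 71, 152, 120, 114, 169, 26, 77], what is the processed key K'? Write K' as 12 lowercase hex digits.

|K| = 9 > B = 6, so first hash the key.
H(K): sum = 77+18+71+152+120+114+169+26+77 = 824; mod 256 = 56 → 38.
Zero-pad H(K) = 38 to 6 bytes: K' = 38 00 00 00 00 00.

380000000000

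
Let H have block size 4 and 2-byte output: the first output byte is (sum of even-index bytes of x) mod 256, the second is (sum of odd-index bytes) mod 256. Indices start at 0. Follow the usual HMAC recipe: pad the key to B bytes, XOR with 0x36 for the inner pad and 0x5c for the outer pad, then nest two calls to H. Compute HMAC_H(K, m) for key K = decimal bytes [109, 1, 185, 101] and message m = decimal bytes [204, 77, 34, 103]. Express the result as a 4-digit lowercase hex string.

eed4

Key decimal bytes [109, 1, 185, 101] = 6d 01 b9 65 is exactly B = 4 bytes: K' = 6d 01 b9 65.
K' ⊕ ipad = 5b 37 8f 53.  K' ⊕ opad = 31 5d e5 39.
Inner input = (K'⊕ipad) ∥ m = 5b 37 8f 53 ∥ cc 4d 22 67.
Inner hash: even-index sum = 472 mod 256 = 216; odd-index sum = 318 mod 256 = 62 → d8 3e.
Outer input = (K'⊕opad) ∥ inner = 31 5d e5 39 ∥ d8 3e.
Outer hash (tag): even-index sum = 494 mod 256 = 238; odd-index sum = 212 mod 256 = 212 → ee d4.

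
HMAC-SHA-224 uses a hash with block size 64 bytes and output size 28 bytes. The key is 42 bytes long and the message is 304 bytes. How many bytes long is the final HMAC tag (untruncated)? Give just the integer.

28

The tag is one SHA-224 digest: 28 bytes.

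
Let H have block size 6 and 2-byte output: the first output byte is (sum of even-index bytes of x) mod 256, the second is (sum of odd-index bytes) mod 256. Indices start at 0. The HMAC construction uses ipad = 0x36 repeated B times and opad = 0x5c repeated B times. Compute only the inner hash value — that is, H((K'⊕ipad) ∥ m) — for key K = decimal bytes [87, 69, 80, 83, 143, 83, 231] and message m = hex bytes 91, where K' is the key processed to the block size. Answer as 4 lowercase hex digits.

Key decimal bytes [87, 69, 80, 83, 143, 83, 231] = 57 45 50 53 8f 53 e7 is 7 bytes > B = 6, so hash it first: H(key) = 1d eb, then zero-pad to 6 bytes: K' = 1d eb 00 00 00 00.
K' ⊕ ipad = 2b dd 36 36 36 36.
Inner input = 2b dd 36 36 36 36 ∥ 91.
Inner hash: even-index sum = 296 mod 256 = 40; odd-index sum = 329 mod 256 = 73 → 28 49.

2849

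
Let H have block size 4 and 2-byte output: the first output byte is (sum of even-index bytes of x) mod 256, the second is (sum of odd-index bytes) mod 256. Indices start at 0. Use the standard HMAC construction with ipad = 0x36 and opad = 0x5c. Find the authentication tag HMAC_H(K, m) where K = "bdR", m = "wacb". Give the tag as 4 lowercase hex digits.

Key "bdR" = 62 64 52 is 3 bytes ≤ B = 4; zero-pad to 4 bytes: K' = 62 64 52 00.
K' ⊕ ipad = 54 52 64 36.  K' ⊕ opad = 3e 38 0e 5c.
Inner input = (K'⊕ipad) ∥ m = 54 52 64 36 ∥ 77 61 63 62.
Inner hash: even-index sum = 402 mod 256 = 146; odd-index sum = 331 mod 256 = 75 → 92 4b.
Outer input = (K'⊕opad) ∥ inner = 3e 38 0e 5c ∥ 92 4b.
Outer hash (tag): even-index sum = 222 mod 256 = 222; odd-index sum = 223 mod 256 = 223 → de df.

dedf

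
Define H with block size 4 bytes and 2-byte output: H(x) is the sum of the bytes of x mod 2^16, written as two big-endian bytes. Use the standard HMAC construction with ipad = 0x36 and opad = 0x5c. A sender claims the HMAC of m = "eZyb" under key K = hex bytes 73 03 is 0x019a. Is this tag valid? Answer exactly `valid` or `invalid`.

Key hex bytes 73 03 is 2 bytes ≤ B = 4; zero-pad to 4 bytes: K' = 73 03 00 00.
K' ⊕ ipad = 45 35 36 36; K' ⊕ opad = 2f 5f 5c 5c.
Inner hash: sum = 69+53+54+54+101+90+121+98 = 640 → 02 80.
Outer hash (recomputed tag): sum = 47+95+92+92+2+128 = 456 → 01 c8.
Recomputed tag = 01c8; claimed = 019a → mismatch.

invalid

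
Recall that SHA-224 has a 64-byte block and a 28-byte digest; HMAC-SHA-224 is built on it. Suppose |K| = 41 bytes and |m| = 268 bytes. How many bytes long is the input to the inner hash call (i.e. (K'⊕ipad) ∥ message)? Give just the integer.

Key is 41 ≤ 64 bytes, zero-padded: |K'| = 64.
Inner input = (K'⊕ipad) ∥ m → 64 + 268 = 332 bytes.

332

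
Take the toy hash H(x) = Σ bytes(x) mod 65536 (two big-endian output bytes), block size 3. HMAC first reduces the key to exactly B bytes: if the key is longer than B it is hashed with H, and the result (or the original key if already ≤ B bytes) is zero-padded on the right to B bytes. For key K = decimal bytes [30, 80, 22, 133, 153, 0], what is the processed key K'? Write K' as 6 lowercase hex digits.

|K| = 6 > B = 3, so first hash the key.
H(K): sum = 30+80+22+133+153+0 = 418 → 01 a2.
Zero-pad H(K) = 01 a2 to 3 bytes: K' = 01 a2 00.

01a200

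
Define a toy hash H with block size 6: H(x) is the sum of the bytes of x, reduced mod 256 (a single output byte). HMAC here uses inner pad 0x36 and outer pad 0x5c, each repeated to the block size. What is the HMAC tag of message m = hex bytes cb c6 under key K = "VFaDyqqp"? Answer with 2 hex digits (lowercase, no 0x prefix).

Key "VFaDyqqp" = 56 46 61 44 79 71 71 70 is 8 bytes > B = 6, so hash it first: H(key) = 0c, then zero-pad to 6 bytes: K' = 0c 00 00 00 00 00.
K' ⊕ ipad = 3a 36 36 36 36 36.  K' ⊕ opad = 50 5c 5c 5c 5c 5c.
Inner input = (K'⊕ipad) ∥ m = 3a 36 36 36 36 36 ∥ cb c6.
Inner hash: sum = 58+54+54+54+54+54+203+198 = 729; mod 256 = 217 → d9.
Outer input = (K'⊕opad) ∥ inner = 50 5c 5c 5c 5c 5c ∥ d9.
Outer hash (tag): sum = 80+92+92+92+92+92+217 = 757; mod 256 = 245 → f5.

f5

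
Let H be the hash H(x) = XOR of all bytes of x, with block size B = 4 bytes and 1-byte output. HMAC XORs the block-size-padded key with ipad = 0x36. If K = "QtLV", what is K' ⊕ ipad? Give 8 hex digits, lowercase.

Key "QtLV" = 51 74 4c 56 is exactly B = 4 bytes: K' = 51 74 4c 56.
XOR each byte with 0x36: 51⊕36=67, 74⊕36=42, 4c⊕36=7a, 56⊕36=60.

67427a60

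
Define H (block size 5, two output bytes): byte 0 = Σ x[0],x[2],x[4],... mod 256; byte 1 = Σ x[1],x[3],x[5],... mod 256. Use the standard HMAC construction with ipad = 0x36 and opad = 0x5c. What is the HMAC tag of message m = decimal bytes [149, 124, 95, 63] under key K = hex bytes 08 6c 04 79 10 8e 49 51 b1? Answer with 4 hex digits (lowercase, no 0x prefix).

1e3b

Key hex bytes 08 6c 04 79 10 8e 49 51 b1 is 9 bytes > B = 5, so hash it first: H(key) = 16 c4, then zero-pad to 5 bytes: K' = 16 c4 00 00 00.
K' ⊕ ipad = 20 f2 36 36 36.  K' ⊕ opad = 4a 98 5c 5c 5c.
Inner input = (K'⊕ipad) ∥ m = 20 f2 36 36 36 ∥ 95 7c 5f 3f.
Inner hash: even-index sum = 327 mod 256 = 71; odd-index sum = 540 mod 256 = 28 → 47 1c.
Outer input = (K'⊕opad) ∥ inner = 4a 98 5c 5c 5c ∥ 47 1c.
Outer hash (tag): even-index sum = 286 mod 256 = 30; odd-index sum = 315 mod 256 = 59 → 1e 3b.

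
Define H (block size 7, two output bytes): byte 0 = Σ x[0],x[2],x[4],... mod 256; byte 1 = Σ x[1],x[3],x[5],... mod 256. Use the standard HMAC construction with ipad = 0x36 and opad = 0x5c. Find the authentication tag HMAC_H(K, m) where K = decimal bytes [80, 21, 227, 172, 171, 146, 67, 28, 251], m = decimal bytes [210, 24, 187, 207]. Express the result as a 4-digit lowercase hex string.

a69e

Key decimal bytes [80, 21, 227, 172, 171, 146, 67, 28, 251] = 50 15 e3 ac ab 92 43 1c fb is 9 bytes > B = 7, so hash it first: H(key) = 1c 6f, then zero-pad to 7 bytes: K' = 1c 6f 00 00 00 00 00.
K' ⊕ ipad = 2a 59 36 36 36 36 36.  K' ⊕ opad = 40 33 5c 5c 5c 5c 5c.
Inner input = (K'⊕ipad) ∥ m = 2a 59 36 36 36 36 36 ∥ d2 18 bb cf.
Inner hash: even-index sum = 435 mod 256 = 179; odd-index sum = 594 mod 256 = 82 → b3 52.
Outer input = (K'⊕opad) ∥ inner = 40 33 5c 5c 5c 5c 5c ∥ b3 52.
Outer hash (tag): even-index sum = 422 mod 256 = 166; odd-index sum = 414 mod 256 = 158 → a6 9e.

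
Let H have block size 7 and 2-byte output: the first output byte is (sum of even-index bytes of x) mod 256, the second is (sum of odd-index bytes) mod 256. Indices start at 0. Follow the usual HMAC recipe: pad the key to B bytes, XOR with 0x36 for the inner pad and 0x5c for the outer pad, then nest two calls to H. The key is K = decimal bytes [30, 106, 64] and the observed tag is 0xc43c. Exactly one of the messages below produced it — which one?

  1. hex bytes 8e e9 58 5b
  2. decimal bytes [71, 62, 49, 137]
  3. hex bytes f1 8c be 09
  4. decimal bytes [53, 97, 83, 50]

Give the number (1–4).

Key decimal bytes [30, 106, 64] = 1e 6a 40 is 3 bytes ≤ B = 7; zero-pad to 7 bytes: K' = 1e 6a 40 00 00 00 00.
K' ⊕ ipad = 28 5c 76 36 36 36 36; K' ⊕ opad = 42 36 1c 5c 5c 5c 5c.
m1: inner = H(28 5c 76 36 36 36 36 8e e9 58 5b) = 4e ae; tag = H(42 36 1c 5c 5c 5c 5c 4e ae) = c43c ← matches
m2: inner = H(28 5c 76 36 36 36 36 47 3e 31 89) = d1 40; tag = H(42 36 1c 5c 5c 5c 5c d1 40) = 56bf
m3: inner = H(28 5c 76 36 36 36 36 f1 8c be 09) = 9f 77; tag = H(42 36 1c 5c 5c 5c 5c 9f 77) = 8d8d
m4: inner = H(28 5c 76 36 36 36 36 35 61 53 32) = 9d 50; tag = H(42 36 1c 5c 5c 5c 5c 9d 50) = 668b

1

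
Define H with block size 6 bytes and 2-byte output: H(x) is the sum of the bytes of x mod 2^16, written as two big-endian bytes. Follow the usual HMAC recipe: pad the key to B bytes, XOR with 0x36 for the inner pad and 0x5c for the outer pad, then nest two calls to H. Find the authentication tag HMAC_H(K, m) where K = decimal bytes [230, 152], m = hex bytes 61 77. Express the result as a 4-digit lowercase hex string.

Key decimal bytes [230, 152] = e6 98 is 2 bytes ≤ B = 6; zero-pad to 6 bytes: K' = e6 98 00 00 00 00.
K' ⊕ ipad = d0 ae 36 36 36 36.  K' ⊕ opad = ba c4 5c 5c 5c 5c.
Inner input = (K'⊕ipad) ∥ m = d0 ae 36 36 36 36 ∥ 61 77.
Inner hash: sum = 208+174+54+54+54+54+97+119 = 814 → 03 2e.
Outer input = (K'⊕opad) ∥ inner = ba c4 5c 5c 5c 5c ∥ 03 2e.
Outer hash (tag): sum = 186+196+92+92+92+92+3+46 = 799 → 03 1f.

031f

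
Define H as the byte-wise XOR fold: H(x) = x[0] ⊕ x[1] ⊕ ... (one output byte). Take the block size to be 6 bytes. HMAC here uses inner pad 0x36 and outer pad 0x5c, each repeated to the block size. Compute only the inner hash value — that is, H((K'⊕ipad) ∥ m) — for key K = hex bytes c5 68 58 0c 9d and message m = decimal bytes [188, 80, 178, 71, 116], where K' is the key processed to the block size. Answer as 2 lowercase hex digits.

Key hex bytes c5 68 58 0c 9d is 5 bytes ≤ B = 6; zero-pad to 6 bytes: K' = c5 68 58 0c 9d 00.
K' ⊕ ipad = f3 5e 6e 3a ab 36.
Inner input = f3 5e 6e 3a ab 36 ∥ bc 50 b2 47 74.
Inner hash: XOR f3⊕5e⊕6e⊕3a⊕ab⊕36⊕bc⊕50⊕b2⊕47⊕74 = 09.

09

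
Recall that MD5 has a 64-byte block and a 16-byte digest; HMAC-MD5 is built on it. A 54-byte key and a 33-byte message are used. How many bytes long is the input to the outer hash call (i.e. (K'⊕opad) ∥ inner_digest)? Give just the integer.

80

Key is 54 ≤ 64 bytes, zero-padded: |K'| = 64.
Outer input = (K'⊕opad) ∥ H(inner) → 64 + 16 = 80 bytes.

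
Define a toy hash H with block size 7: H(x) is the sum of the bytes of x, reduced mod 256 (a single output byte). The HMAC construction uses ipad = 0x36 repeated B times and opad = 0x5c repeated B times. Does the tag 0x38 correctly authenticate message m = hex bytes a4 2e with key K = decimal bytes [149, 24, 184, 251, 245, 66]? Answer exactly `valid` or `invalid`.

Key decimal bytes [149, 24, 184, 251, 245, 66] = 95 18 b8 fb f5 42 is 6 bytes ≤ B = 7; zero-pad to 7 bytes: K' = 95 18 b8 fb f5 42 00.
K' ⊕ ipad = a3 2e 8e cd c3 74 36; K' ⊕ opad = c9 44 e4 a7 a9 1e 5c.
Inner hash: sum = 163+46+142+205+195+116+54+164+46 = 1131; mod 256 = 107 → 6b.
Outer hash (recomputed tag): sum = 201+68+228+167+169+30+92+107 = 1062; mod 256 = 38 → 26.
Recomputed tag = 26; claimed = 38 → mismatch.

invalid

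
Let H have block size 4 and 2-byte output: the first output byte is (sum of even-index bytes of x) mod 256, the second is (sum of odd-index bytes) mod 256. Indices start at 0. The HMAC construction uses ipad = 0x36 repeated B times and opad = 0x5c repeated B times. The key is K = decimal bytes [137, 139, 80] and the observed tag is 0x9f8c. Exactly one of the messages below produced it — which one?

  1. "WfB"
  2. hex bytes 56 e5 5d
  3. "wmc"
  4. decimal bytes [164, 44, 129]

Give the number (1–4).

Key decimal bytes [137, 139, 80] = 89 8b 50 is 3 bytes ≤ B = 4; zero-pad to 4 bytes: K' = 89 8b 50 00.
K' ⊕ ipad = bf bd 66 36; K' ⊕ opad = d5 d7 0c 5c.
m1: inner = H(bf bd 66 36 57 66 42) = be 59; tag = H(d5 d7 0c 5c be 59) = 9f8c ← matches
m2: inner = H(bf bd 66 36 56 e5 5d) = d8 d8; tag = H(d5 d7 0c 5c d8 d8) = b90b
m3: inner = H(bf bd 66 36 77 6d 63) = ff 60; tag = H(d5 d7 0c 5c ff 60) = e093
m4: inner = H(bf bd 66 36 a4 2c 81) = 4a 1f; tag = H(d5 d7 0c 5c 4a 1f) = 2b52

1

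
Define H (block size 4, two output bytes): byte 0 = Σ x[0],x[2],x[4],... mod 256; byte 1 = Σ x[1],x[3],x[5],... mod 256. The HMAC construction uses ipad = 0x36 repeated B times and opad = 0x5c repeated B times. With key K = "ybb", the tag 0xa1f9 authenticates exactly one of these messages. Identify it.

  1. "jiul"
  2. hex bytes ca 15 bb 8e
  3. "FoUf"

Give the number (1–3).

3

Key "ybb" = 79 62 62 is 3 bytes ≤ B = 4; zero-pad to 4 bytes: K' = 79 62 62 00.
K' ⊕ ipad = 4f 54 54 36; K' ⊕ opad = 25 3e 3e 5c.
m1: inner = H(4f 54 54 36 6a 69 75 6c) = 82 5f; tag = H(25 3e 3e 5c 82 5f) = e5f9
m2: inner = H(4f 54 54 36 ca 15 bb 8e) = 28 2d; tag = H(25 3e 3e 5c 28 2d) = 8bc7
m3: inner = H(4f 54 54 36 46 6f 55 66) = 3e 5f; tag = H(25 3e 3e 5c 3e 5f) = a1f9 ← matches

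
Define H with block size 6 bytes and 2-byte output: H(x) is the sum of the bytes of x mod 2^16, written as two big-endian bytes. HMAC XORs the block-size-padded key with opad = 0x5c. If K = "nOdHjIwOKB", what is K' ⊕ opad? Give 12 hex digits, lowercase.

5f335c5c5c5c

Key "nOdHjIwOKB" = 6e 4f 64 48 6a 49 77 4f 4b 42 is 10 bytes > B = 6, so hash it first: H(key) = 03 6f, then zero-pad to 6 bytes: K' = 03 6f 00 00 00 00.
XOR each byte with 0x5c: 03⊕5c=5f, 6f⊕5c=33, 00⊕5c=5c, 00⊕5c=5c, 00⊕5c=5c, 00⊕5c=5c.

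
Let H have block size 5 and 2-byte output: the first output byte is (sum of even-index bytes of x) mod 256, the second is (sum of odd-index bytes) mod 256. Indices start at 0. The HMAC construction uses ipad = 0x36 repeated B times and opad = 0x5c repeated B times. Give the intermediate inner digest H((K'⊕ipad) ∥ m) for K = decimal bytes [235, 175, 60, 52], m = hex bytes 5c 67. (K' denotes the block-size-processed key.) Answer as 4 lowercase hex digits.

84f7

Key decimal bytes [235, 175, 60, 52] = eb af 3c 34 is 4 bytes ≤ B = 5; zero-pad to 5 bytes: K' = eb af 3c 34 00.
K' ⊕ ipad = dd 99 0a 02 36.
Inner input = dd 99 0a 02 36 ∥ 5c 67.
Inner hash: even-index sum = 388 mod 256 = 132; odd-index sum = 247 mod 256 = 247 → 84 f7.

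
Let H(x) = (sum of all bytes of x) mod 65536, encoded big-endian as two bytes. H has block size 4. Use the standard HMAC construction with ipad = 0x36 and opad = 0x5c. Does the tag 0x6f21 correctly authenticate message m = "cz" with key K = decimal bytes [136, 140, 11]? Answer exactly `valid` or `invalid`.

invalid

Key decimal bytes [136, 140, 11] = 88 8c 0b is 3 bytes ≤ B = 4; zero-pad to 4 bytes: K' = 88 8c 0b 00.
K' ⊕ ipad = be ba 3d 36; K' ⊕ opad = d4 d0 57 5c.
Inner hash: sum = 190+186+61+54+99+122 = 712 → 02 c8.
Outer hash (recomputed tag): sum = 212+208+87+92+2+200 = 801 → 03 21.
Recomputed tag = 0321; claimed = 6f21 → mismatch.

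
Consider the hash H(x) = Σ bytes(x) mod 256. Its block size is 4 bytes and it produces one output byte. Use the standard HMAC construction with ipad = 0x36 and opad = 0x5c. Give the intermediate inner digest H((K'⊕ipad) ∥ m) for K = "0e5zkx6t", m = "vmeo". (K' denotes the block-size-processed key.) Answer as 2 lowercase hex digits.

40

Key "0e5zkx6t" = 30 65 35 7a 6b 78 36 74 is 8 bytes > B = 4, so hash it first: H(key) = d1, then zero-pad to 4 bytes: K' = d1 00 00 00.
K' ⊕ ipad = e7 36 36 36.
Inner input = e7 36 36 36 ∥ 76 6d 65 6f.
Inner hash: sum = 231+54+54+54+118+109+101+111 = 832; mod 256 = 64 → 40.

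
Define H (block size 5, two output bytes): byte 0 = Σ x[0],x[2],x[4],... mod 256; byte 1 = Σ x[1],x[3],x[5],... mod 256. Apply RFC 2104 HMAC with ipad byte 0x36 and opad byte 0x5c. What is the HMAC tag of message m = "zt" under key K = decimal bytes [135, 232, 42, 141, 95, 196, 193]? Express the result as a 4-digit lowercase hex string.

Key decimal bytes [135, 232, 42, 141, 95, 196, 193] = 87 e8 2a 8d 5f c4 c1 is 7 bytes > B = 5, so hash it first: H(key) = d1 39, then zero-pad to 5 bytes: K' = d1 39 00 00 00.
K' ⊕ ipad = e7 0f 36 36 36.  K' ⊕ opad = 8d 65 5c 5c 5c.
Inner input = (K'⊕ipad) ∥ m = e7 0f 36 36 36 ∥ 7a 74.
Inner hash: even-index sum = 455 mod 256 = 199; odd-index sum = 191 mod 256 = 191 → c7 bf.
Outer input = (K'⊕opad) ∥ inner = 8d 65 5c 5c 5c ∥ c7 bf.
Outer hash (tag): even-index sum = 516 mod 256 = 4; odd-index sum = 392 mod 256 = 136 → 04 88.

0488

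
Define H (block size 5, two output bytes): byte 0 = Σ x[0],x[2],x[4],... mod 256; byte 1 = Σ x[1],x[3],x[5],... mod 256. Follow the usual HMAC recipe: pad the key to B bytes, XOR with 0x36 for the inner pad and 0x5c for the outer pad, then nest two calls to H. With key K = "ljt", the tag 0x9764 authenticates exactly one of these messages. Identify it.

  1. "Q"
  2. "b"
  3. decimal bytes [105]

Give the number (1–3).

1

Key "ljt" = 6c 6a 74 is 3 bytes ≤ B = 5; zero-pad to 5 bytes: K' = 6c 6a 74 00 00.
K' ⊕ ipad = 5a 5c 42 36 36; K' ⊕ opad = 30 36 28 5c 5c.
m1: inner = H(5a 5c 42 36 36 51) = d2 e3; tag = H(30 36 28 5c 5c d2 e3) = 9764 ← matches
m2: inner = H(5a 5c 42 36 36 62) = d2 f4; tag = H(30 36 28 5c 5c d2 f4) = a864
m3: inner = H(5a 5c 42 36 36 69) = d2 fb; tag = H(30 36 28 5c 5c d2 fb) = af64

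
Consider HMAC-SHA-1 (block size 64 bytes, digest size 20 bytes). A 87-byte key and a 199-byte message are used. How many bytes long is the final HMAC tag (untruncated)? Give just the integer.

The tag is one SHA-1 digest: 20 bytes.

20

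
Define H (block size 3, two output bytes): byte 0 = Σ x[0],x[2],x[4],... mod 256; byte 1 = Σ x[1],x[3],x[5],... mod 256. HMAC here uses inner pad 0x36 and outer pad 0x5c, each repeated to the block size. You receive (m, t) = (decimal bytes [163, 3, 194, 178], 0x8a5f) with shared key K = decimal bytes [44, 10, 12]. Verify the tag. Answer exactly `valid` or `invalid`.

invalid

Key decimal bytes [44, 10, 12] = 2c 0a 0c is exactly B = 3 bytes: K' = 2c 0a 0c.
K' ⊕ ipad = 1a 3c 3a; K' ⊕ opad = 70 56 50.
Inner hash: even-index sum = 265 mod 256 = 9; odd-index sum = 417 mod 256 = 161 → 09 a1.
Outer hash (recomputed tag): even-index sum = 353 mod 256 = 97; odd-index sum = 95 mod 256 = 95 → 61 5f.
Recomputed tag = 615f; claimed = 8a5f → mismatch.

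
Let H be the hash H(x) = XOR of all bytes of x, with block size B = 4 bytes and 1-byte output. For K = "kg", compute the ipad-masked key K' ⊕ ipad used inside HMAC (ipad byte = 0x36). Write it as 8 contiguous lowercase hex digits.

Key "kg" = 6b 67 is 2 bytes ≤ B = 4; zero-pad to 4 bytes: K' = 6b 67 00 00.
XOR each byte with 0x36: 6b⊕36=5d, 67⊕36=51, 00⊕36=36, 00⊕36=36.

5d513636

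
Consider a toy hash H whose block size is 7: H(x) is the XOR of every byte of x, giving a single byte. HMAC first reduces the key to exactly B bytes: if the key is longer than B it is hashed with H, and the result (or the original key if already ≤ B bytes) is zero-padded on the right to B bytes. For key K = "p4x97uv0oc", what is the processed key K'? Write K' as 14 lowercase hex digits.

|K| = 10 > B = 7, so first hash the key.
H(K): XOR 70⊕34⊕78⊕39⊕37⊕75⊕76⊕30⊕6f⊕63 = 0d.
Zero-pad H(K) = 0d to 7 bytes: K' = 0d 00 00 00 00 00 00.

0d000000000000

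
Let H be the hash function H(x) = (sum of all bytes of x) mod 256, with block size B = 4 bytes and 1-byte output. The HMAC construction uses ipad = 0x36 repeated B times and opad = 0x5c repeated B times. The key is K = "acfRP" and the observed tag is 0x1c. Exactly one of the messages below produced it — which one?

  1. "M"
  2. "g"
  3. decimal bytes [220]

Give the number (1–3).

3

Key "acfRP" = 61 63 66 52 50 is 5 bytes > B = 4, so hash it first: H(key) = cc, then zero-pad to 4 bytes: K' = cc 00 00 00.
K' ⊕ ipad = fa 36 36 36; K' ⊕ opad = 90 5c 5c 5c.
m1: inner = H(fa 36 36 36 4d) = e9; tag = H(90 5c 5c 5c e9) = 8d
m2: inner = H(fa 36 36 36 67) = 03; tag = H(90 5c 5c 5c 03) = a7
m3: inner = H(fa 36 36 36 dc) = 78; tag = H(90 5c 5c 5c 78) = 1c ← matches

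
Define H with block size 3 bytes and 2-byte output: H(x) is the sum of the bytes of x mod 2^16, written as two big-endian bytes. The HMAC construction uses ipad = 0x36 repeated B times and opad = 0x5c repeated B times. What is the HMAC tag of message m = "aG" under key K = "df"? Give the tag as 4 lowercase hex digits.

Key "df" = 64 66 is 2 bytes ≤ B = 3; zero-pad to 3 bytes: K' = 64 66 00.
K' ⊕ ipad = 52 50 36.  K' ⊕ opad = 38 3a 5c.
Inner input = (K'⊕ipad) ∥ m = 52 50 36 ∥ 61 47.
Inner hash: sum = 82+80+54+97+71 = 384 → 01 80.
Outer input = (K'⊕opad) ∥ inner = 38 3a 5c ∥ 01 80.
Outer hash (tag): sum = 56+58+92+1+128 = 335 → 01 4f.

014f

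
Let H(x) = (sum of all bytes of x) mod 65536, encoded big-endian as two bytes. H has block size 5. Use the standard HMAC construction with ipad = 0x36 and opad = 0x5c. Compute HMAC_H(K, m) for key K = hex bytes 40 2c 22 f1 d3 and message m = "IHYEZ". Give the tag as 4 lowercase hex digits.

0322

Key hex bytes 40 2c 22 f1 d3 is exactly B = 5 bytes: K' = 40 2c 22 f1 d3.
K' ⊕ ipad = 76 1a 14 c7 e5.  K' ⊕ opad = 1c 70 7e ad 8f.
Inner input = (K'⊕ipad) ∥ m = 76 1a 14 c7 e5 ∥ 49 48 59 45 5a.
Inner hash: sum = 118+26+20+199+229+73+72+89+69+90 = 985 → 03 d9.
Outer input = (K'⊕opad) ∥ inner = 1c 70 7e ad 8f ∥ 03 d9.
Outer hash (tag): sum = 28+112+126+173+143+3+217 = 802 → 03 22.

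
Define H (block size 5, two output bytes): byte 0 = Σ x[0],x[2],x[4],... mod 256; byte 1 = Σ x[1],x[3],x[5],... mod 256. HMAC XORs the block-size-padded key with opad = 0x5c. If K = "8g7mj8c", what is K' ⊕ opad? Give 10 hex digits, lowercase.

Key "8g7mj8c" = 38 67 37 6d 6a 38 63 is 7 bytes > B = 5, so hash it first: H(key) = 3c 0c, then zero-pad to 5 bytes: K' = 3c 0c 00 00 00.
XOR each byte with 0x5c: 3c⊕5c=60, 0c⊕5c=50, 00⊕5c=5c, 00⊕5c=5c, 00⊕5c=5c.

60505c5c5c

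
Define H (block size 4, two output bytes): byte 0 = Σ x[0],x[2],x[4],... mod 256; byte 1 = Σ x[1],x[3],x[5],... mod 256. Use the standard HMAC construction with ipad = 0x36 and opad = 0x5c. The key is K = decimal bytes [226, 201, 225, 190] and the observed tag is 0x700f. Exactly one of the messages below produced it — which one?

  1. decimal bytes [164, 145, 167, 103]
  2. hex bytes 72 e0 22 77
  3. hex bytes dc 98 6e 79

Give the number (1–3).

3

Key decimal bytes [226, 201, 225, 190] = e2 c9 e1 be is exactly B = 4 bytes: K' = e2 c9 e1 be.
K' ⊕ ipad = d4 ff d7 88; K' ⊕ opad = be 95 bd e2.
m1: inner = H(d4 ff d7 88 a4 91 a7 67) = f6 7f; tag = H(be 95 bd e2 f6 7f) = 71f6
m2: inner = H(d4 ff d7 88 72 e0 22 77) = 3f de; tag = H(be 95 bd e2 3f de) = ba55
m3: inner = H(d4 ff d7 88 dc 98 6e 79) = f5 98; tag = H(be 95 bd e2 f5 98) = 700f ← matches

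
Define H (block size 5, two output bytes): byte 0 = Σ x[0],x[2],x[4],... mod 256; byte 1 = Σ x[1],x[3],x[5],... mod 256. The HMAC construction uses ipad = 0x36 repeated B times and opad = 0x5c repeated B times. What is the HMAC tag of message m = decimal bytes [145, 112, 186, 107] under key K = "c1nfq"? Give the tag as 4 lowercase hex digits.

4076

Key "c1nfq" = 63 31 6e 66 71 is exactly B = 5 bytes: K' = 63 31 6e 66 71.
K' ⊕ ipad = 55 07 58 50 47.  K' ⊕ opad = 3f 6d 32 3a 2d.
Inner input = (K'⊕ipad) ∥ m = 55 07 58 50 47 ∥ 91 70 ba 6b.
Inner hash: even-index sum = 463 mod 256 = 207; odd-index sum = 418 mod 256 = 162 → cf a2.
Outer input = (K'⊕opad) ∥ inner = 3f 6d 32 3a 2d ∥ cf a2.
Outer hash (tag): even-index sum = 320 mod 256 = 64; odd-index sum = 374 mod 256 = 118 → 40 76.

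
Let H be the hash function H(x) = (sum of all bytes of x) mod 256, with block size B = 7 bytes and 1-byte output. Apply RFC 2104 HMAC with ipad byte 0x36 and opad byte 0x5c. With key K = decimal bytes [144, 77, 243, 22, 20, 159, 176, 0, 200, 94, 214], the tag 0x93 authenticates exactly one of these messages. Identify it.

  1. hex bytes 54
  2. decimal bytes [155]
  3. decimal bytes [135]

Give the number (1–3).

Key decimal bytes [144, 77, 243, 22, 20, 159, 176, 0, 200, 94, 214] = 90 4d f3 16 14 9f b0 00 c8 5e d6 is 11 bytes > B = 7, so hash it first: H(key) = 45, then zero-pad to 7 bytes: K' = 45 00 00 00 00 00 00.
K' ⊕ ipad = 73 36 36 36 36 36 36; K' ⊕ opad = 19 5c 5c 5c 5c 5c 5c.
m1: inner = H(73 36 36 36 36 36 36 54) = 0b; tag = H(19 5c 5c 5c 5c 5c 5c 0b) = 4c
m2: inner = H(73 36 36 36 36 36 36 9b) = 52; tag = H(19 5c 5c 5c 5c 5c 5c 52) = 93 ← matches
m3: inner = H(73 36 36 36 36 36 36 87) = 3e; tag = H(19 5c 5c 5c 5c 5c 5c 3e) = 7f

2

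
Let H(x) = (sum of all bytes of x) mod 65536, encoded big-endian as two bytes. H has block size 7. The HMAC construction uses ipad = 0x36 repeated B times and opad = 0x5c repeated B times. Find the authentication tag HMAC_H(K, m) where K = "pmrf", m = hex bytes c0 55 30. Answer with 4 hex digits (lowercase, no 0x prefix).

Key "pmrf" = 70 6d 72 66 is 4 bytes ≤ B = 7; zero-pad to 7 bytes: K' = 70 6d 72 66 00 00 00.
K' ⊕ ipad = 46 5b 44 50 36 36 36.  K' ⊕ opad = 2c 31 2e 3a 5c 5c 5c.
Inner input = (K'⊕ipad) ∥ m = 46 5b 44 50 36 36 36 ∥ c0 55 30.
Inner hash: sum = 70+91+68+80+54+54+54+192+85+48 = 796 → 03 1c.
Outer input = (K'⊕opad) ∥ inner = 2c 31 2e 3a 5c 5c 5c ∥ 03 1c.
Outer hash (tag): sum = 44+49+46+58+92+92+92+3+28 = 504 → 01 f8.

01f8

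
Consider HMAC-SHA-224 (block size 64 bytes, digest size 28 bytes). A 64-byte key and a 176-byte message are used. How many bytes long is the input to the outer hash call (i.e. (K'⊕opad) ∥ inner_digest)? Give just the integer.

Key is 64 ≤ 64 bytes, zero-padded: |K'| = 64.
Outer input = (K'⊕opad) ∥ H(inner) → 64 + 28 = 92 bytes.

92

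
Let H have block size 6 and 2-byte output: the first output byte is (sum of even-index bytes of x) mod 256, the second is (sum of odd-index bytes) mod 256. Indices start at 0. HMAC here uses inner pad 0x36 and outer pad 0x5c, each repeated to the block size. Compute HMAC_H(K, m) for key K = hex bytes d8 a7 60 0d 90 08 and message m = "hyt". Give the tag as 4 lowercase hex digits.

5223

Key hex bytes d8 a7 60 0d 90 08 is exactly B = 6 bytes: K' = d8 a7 60 0d 90 08.
K' ⊕ ipad = ee 91 56 3b a6 3e.  K' ⊕ opad = 84 fb 3c 51 cc 54.
Inner input = (K'⊕ipad) ∥ m = ee 91 56 3b a6 3e ∥ 68 79 74.
Inner hash: even-index sum = 710 mod 256 = 198; odd-index sum = 387 mod 256 = 131 → c6 83.
Outer input = (K'⊕opad) ∥ inner = 84 fb 3c 51 cc 54 ∥ c6 83.
Outer hash (tag): even-index sum = 594 mod 256 = 82; odd-index sum = 547 mod 256 = 35 → 52 23.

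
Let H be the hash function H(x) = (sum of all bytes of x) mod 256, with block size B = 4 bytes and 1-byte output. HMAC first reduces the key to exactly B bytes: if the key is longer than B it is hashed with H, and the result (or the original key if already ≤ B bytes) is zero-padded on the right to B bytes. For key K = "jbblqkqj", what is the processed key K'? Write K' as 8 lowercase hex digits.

|K| = 8 > B = 4, so first hash the key.
H(K): sum = 106+98+98+108+113+107+113+106 = 849; mod 256 = 81 → 51.
Zero-pad H(K) = 51 to 4 bytes: K' = 51 00 00 00.

51000000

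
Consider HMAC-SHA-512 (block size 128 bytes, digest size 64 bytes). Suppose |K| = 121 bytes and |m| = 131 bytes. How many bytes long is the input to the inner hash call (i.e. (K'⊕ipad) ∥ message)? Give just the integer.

259

Key is 121 ≤ 128 bytes, zero-padded: |K'| = 128.
Inner input = (K'⊕ipad) ∥ m → 128 + 131 = 259 bytes.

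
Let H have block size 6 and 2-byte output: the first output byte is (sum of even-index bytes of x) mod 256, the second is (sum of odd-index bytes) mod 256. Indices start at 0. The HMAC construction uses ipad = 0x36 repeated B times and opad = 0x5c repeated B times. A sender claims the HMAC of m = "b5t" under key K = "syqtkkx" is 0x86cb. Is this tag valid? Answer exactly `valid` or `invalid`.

valid

Key "syqtkkx" = 73 79 71 74 6b 6b 78 is 7 bytes > B = 6, so hash it first: H(key) = c7 58, then zero-pad to 6 bytes: K' = c7 58 00 00 00 00.
K' ⊕ ipad = f1 6e 36 36 36 36; K' ⊕ opad = 9b 04 5c 5c 5c 5c.
Inner hash: even-index sum = 563 mod 256 = 51; odd-index sum = 271 mod 256 = 15 → 33 0f.
Outer hash (recomputed tag): even-index sum = 390 mod 256 = 134; odd-index sum = 203 mod 256 = 203 → 86 cb.
Recomputed tag = 86cb; claimed = 86cb → match.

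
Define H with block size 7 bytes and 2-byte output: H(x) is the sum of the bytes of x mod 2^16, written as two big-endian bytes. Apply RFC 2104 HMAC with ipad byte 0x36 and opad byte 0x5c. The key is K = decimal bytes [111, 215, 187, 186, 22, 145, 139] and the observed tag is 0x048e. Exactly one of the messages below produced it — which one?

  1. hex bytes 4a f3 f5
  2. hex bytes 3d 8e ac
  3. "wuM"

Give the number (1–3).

3

Key decimal bytes [111, 215, 187, 186, 22, 145, 139] = 6f d7 bb ba 16 91 8b is exactly B = 7 bytes: K' = 6f d7 bb ba 16 91 8b.
K' ⊕ ipad = 59 e1 8d 8c 20 a7 bd; K' ⊕ opad = 33 8b e7 e6 4a cd d7.
m1: inner = H(59 e1 8d 8c 20 a7 bd 4a f3 f5) = 06 09; tag = H(33 8b e7 e6 4a cd d7 06 09) = 0488
m2: inner = H(59 e1 8d 8c 20 a7 bd 3d 8e ac) = 05 4e; tag = H(33 8b e7 e6 4a cd d7 05 4e) = 04cc
m3: inner = H(59 e1 8d 8c 20 a7 bd 77 75 4d) = 05 10; tag = H(33 8b e7 e6 4a cd d7 05 10) = 048e ← matches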